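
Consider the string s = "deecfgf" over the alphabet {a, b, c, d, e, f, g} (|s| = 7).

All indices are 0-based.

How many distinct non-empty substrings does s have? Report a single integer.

26

rank | idx | suffix
   0 |   3 | cfgf
   1 |   0 | deecfgf
   2 |   2 | ecfgf
   3 |   1 | eecfgf
   4 |   6 | f
   5 |   4 | fgf
   6 |   5 | gf

SA = [3, 0, 2, 1, 6, 4, 5]
rank  pair      lcp
   1  s[3:],s[0:]  0  ''
   2  s[0:],s[2:]  0  ''
   3  s[2:],s[1:]  1  'e'
   4  s[1:],s[6:]  0  ''
   5  s[6:],s[4:]  1  'f'
   6  s[4:],s[5:]  0  ''

n(n+1)/2 = 7·8/2 = 28
Σ LCP = 0 + 0 + 0 + 1 + 0 + 1 + 0 = 2
distinct = 28 − 2 = 26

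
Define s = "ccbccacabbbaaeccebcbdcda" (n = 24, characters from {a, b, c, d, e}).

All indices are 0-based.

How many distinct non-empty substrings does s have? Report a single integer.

rank | idx | suffix
   0 |  23 | a
   1 |  11 | aaeccebcbdcda
   2 |   7 | abbbaaeccebcbdcda
   3 |   5 | acabbbaaeccebcbdcda
   4 |  12 | aeccebcbdcda
   5 |  10 | baaeccebcbdcda
   6 |   9 | bbaaeccebcbdcda
   7 |   8 | bbbaaeccebcbdcda
   8 |  17 | bcbdcda
   9 |   2 | bccacabbbaaeccebcbdcda
  10 |  19 | bdcda
  11 |   6 | cabbbaaeccebcbdcda
  12 |   4 | cacabbbaaeccebcbdcda
  13 |   1 | cbccacabbbaaeccebcbdcda
  14 |  18 | cbdcda
  15 |   3 | ccacabbbaaeccebcbdcda
  16 |   0 | ccbccacabbbaaeccebcbdcda
  17 |  14 | ccebcbdcda
  18 |  21 | cda
  19 |  15 | cebcbdcda
  20 |  22 | da
  21 |  20 | dcda
  22 |  16 | ebcbdcda
  23 |  13 | eccebcbdcda

SA = [23, 11, 7, 5, 12, 10, 9, 8, 17, 2, 19, 6, 4, 1, 18, 3, 0, 14, 21, 15, 22, 20, 16, 13]
rank  pair      lcp
   1  s[23:],s[11:]  1  'a'
   2  s[11:],s[7:]  1  'a'
   3  s[7:],s[5:]  1  'a'
   4  s[5:],s[12:]  1  'a'
   5  s[12:],s[10:]  0  ''
   6  s[10:],s[9:]  1  'b'
   7  s[9:],s[8:]  2  'bb'
   8  s[8:],s[17:]  1  'b'
   9  s[17:],s[2:]  2  'bc'
  10  s[2:],s[19:]  1  'b'
  11  s[19:],s[6:]  0  ''
  12  s[6:],s[4:]  2  'ca'
  13  s[4:],s[1:]  1  'c'
  14  s[1:],s[18:]  2  'cb'
  15  s[18:],s[3:]  1  'c'
  16  s[3:],s[0:]  2  'cc'
  17  s[0:],s[14:]  2  'cc'
  18  s[14:],s[21:]  1  'c'
  19  s[21:],s[15:]  1  'c'
  20  s[15:],s[22:]  0  ''
  21  s[22:],s[20:]  1  'd'
  22  s[20:],s[16:]  0  ''
  23  s[16:],s[13:]  1  'e'

n(n+1)/2 = 24·25/2 = 300
Σ LCP = 0 + 1 + 1 + 1 + 1 + 0 + 1 + 2 + 1 + 2 + 1 + 0 + 2 + 1 + 2 + 1 + 2 + 2 + 1 + 1 + 0 + 1 + 0 + 1 = 25
distinct = 300 − 25 = 275

275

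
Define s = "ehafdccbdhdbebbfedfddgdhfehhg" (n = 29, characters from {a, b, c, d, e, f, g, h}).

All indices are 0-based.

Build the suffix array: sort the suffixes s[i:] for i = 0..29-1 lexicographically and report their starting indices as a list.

[2, 13, 7, 11, 14, 6, 5, 10, 4, 19, 17, 20, 8, 22, 12, 16, 0, 25, 3, 18, 15, 24, 28, 21, 1, 9, 23, 27, 26]

sorted suffixes:
  #0 SA[0]=2  'afdccbdhdbebbfedfddgdhfehhg'
  #1 SA[1]=13  'bbfedfddgdhfehhg'
  #2 SA[2]=7  'bdhdbebbfedfddgdhfehhg'
  #3 SA[3]=11  'bebbfedfddgdhfehhg'
  #4 SA[4]=14  'bfedfddgdhfehhg'
  #5 SA[5]=6  'cbdhdbebbfedfddgdhfehhg'
  #6 SA[6]=5  'ccbdhdbebbfedfddgdhfehhg'
  #7 SA[7]=10  'dbebbfedfddgdhfehhg'
  #8 SA[8]=4  'dccbdhdbebbfedfddgdhfehhg'
  #9 SA[9]=19  'ddgdhfehhg'
  #10 SA[10]=17  'dfddgdhfehhg'
  #11 SA[11]=20  'dgdhfehhg'
  #12 SA[12]=8  'dhdbebbfedfddgdhfehhg'
  #13 SA[13]=22  'dhfehhg'
  #14 SA[14]=12  'ebbfedfddgdhfehhg'
  #15 SA[15]=16  'edfddgdhfehhg'
  #16 SA[16]=0  'ehafdccbdhdbebbfedfddgdhfehhg'
  #17 SA[17]=25  'ehhg'
  #18 SA[18]=3  'fdccbdhdbebbfedfddgdhfehhg'
  #19 SA[19]=18  'fddgdhfehhg'
  #20 SA[20]=15  'fedfddgdhfehhg'
  #21 SA[21]=24  'fehhg'
  #22 SA[22]=28  'g'
  #23 SA[23]=21  'gdhfehhg'
  #24 SA[24]=1  'hafdccbdhdbebbfedfddgdhfehhg'
  #25 SA[25]=9  'hdbebbfedfddgdhfehhg'
  #26 SA[26]=23  'hfehhg'
  #27 SA[27]=27  'hg'
  #28 SA[28]=26  'hhg'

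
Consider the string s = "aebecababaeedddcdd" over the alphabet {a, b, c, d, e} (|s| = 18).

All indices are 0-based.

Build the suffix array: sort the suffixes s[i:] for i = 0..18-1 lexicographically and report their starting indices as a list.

[5, 7, 0, 9, 6, 8, 2, 4, 15, 17, 14, 16, 13, 12, 1, 3, 11, 10]

rank | idx | suffix
   0 |   5 | ababaeedddcdd
   1 |   7 | abaeedddcdd
   2 |   0 | aebecababaeedddcdd
   3 |   9 | aeedddcdd
   4 |   6 | babaeedddcdd
   5 |   8 | baeedddcdd
   6 |   2 | becababaeedddcdd
   7 |   4 | cababaeedddcdd
   8 |  15 | cdd
   9 |  17 | d
  10 |  14 | dcdd
  11 |  16 | dd
  12 |  13 | ddcdd
  13 |  12 | dddcdd
  14 |   1 | ebecababaeedddcdd
  15 |   3 | ecababaeedddcdd
  16 |  11 | edddcdd
  17 |  10 | eedddcdd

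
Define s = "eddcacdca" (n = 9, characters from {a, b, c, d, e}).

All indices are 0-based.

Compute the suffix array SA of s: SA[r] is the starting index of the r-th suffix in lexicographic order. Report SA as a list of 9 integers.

[8, 4, 7, 3, 5, 6, 2, 1, 0]

sorted suffixes:
  #0 SA[0]=8  'a'
  #1 SA[1]=4  'acdca'
  #2 SA[2]=7  'ca'
  #3 SA[3]=3  'cacdca'
  #4 SA[4]=5  'cdca'
  #5 SA[5]=6  'dca'
  #6 SA[6]=2  'dcacdca'
  #7 SA[7]=1  'ddcacdca'
  #8 SA[8]=0  'eddcacdca'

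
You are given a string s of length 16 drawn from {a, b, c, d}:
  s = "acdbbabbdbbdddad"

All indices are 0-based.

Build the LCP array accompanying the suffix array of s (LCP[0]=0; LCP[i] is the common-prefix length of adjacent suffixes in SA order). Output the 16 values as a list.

sorted suffixes:
  #0 SA[0]=5  'abbdbbdddad'
  #1 SA[1]=0  'acdbbabbdbbdddad'
  #2 SA[2]=14  'ad'
  #3 SA[3]=4  'babbdbbdddad'
  #4 SA[4]=3  'bbabbdbbdddad'
  #5 SA[5]=6  'bbdbbdddad'
  #6 SA[6]=9  'bbdddad'
  #7 SA[7]=7  'bdbbdddad'
  #8 SA[8]=10  'bdddad'
  #9 SA[9]=1  'cdbbabbdbbdddad'
  #10 SA[10]=15  'd'
  #11 SA[11]=13  'dad'
  #12 SA[12]=2  'dbbabbdbbdddad'
  #13 SA[13]=8  'dbbdddad'
  #14 SA[14]=12  'ddad'
  #15 SA[15]=11  'dddad'

SA = [5, 0, 14, 4, 3, 6, 9, 7, 10, 1, 15, 13, 2, 8, 12, 11]
i: (SA[i-1],SA[i]) lcp shared
  1: (5,0) 1 'a'
  2: (0,14) 1 'a'
  3: (14,4) 0 ''
  4: (4,3) 1 'b'
  5: (3,6) 2 'bb'
  6: (6,9) 3 'bbd'
  7: (9,7) 1 'b'
  8: (7,10) 2 'bd'
  9: (10,1) 0 ''
  10: (1,15) 0 ''
  11: (15,13) 1 'd'
  12: (13,2) 1 'd'
  13: (2,8) 3 'dbb'
  14: (8,12) 1 'd'
  15: (12,11) 2 'dd'

[0, 1, 1, 0, 1, 2, 3, 1, 2, 0, 0, 1, 1, 3, 1, 2]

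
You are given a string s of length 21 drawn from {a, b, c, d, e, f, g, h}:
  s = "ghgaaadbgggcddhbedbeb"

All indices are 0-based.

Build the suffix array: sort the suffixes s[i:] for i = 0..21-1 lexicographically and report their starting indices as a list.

[3, 4, 5, 20, 18, 15, 7, 11, 17, 6, 12, 13, 19, 16, 2, 10, 9, 8, 0, 14, 1]

sorted suffixes:
  #0 SA[0]=3  'aaadbgggcddhbedbeb'
  #1 SA[1]=4  'aadbgggcddhbedbeb'
  #2 SA[2]=5  'adbgggcddhbedbeb'
  #3 SA[3]=20  'b'
  #4 SA[4]=18  'beb'
  #5 SA[5]=15  'bedbeb'
  #6 SA[6]=7  'bgggcddhbedbeb'
  #7 SA[7]=11  'cddhbedbeb'
  #8 SA[8]=17  'dbeb'
  #9 SA[9]=6  'dbgggcddhbedbeb'
  #10 SA[10]=12  'ddhbedbeb'
  #11 SA[11]=13  'dhbedbeb'
  #12 SA[12]=19  'eb'
  #13 SA[13]=16  'edbeb'
  #14 SA[14]=2  'gaaadbgggcddhbedbeb'
  #15 SA[15]=10  'gcddhbedbeb'
  #16 SA[16]=9  'ggcddhbedbeb'
  #17 SA[17]=8  'gggcddhbedbeb'
  #18 SA[18]=0  'ghgaaadbgggcddhbedbeb'
  #19 SA[19]=14  'hbedbeb'
  #20 SA[20]=1  'hgaaadbgggcddhbedbeb'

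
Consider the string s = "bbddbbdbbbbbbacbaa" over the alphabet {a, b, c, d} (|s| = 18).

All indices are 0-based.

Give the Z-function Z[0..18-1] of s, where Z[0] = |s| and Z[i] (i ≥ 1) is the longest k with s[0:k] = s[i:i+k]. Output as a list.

[18, 1, 0, 0, 3, 1, 0, 2, 2, 2, 2, 2, 1, 0, 0, 1, 0, 0]

Z[0]=18
i=1: outside box; Z[1]=1 scan→box=[1,2)
i=2: outside box; Z[2]=0
i=3: outside box; Z[3]=0
i=4: outside box; Z[4]=3 scan→box=[4,7)
i=5: min(r-i=2, Z[1]=1)=1; Z[5]=1
i=6: min(r-i=1, Z[2]=0)=0; Z[6]=0
i=7: outside box; Z[7]=2 scan→box=[7,9)
i=8: min(r-i=1, Z[1]=1)=1; Z[8]=2 scan→box=[8,10)
i=9: min(r-i=1, Z[1]=1)=1; Z[9]=2 scan→box=[9,11)
i=10: min(r-i=1, Z[1]=1)=1; Z[10]=2 scan→box=[10,12)
i=11: min(r-i=1, Z[1]=1)=1; Z[11]=2 scan→box=[11,13)
i=12: min(r-i=1, Z[1]=1)=1; Z[12]=1
i=13: outside box; Z[13]=0
i=14: outside box; Z[14]=0
i=15: outside box; Z[15]=1 scan→box=[15,16)
i=16: outside box; Z[16]=0
i=17: outside box; Z[17]=0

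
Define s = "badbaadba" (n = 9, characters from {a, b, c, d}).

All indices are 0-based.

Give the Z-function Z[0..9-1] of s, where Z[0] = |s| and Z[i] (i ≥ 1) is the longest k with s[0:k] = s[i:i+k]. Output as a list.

[9, 0, 0, 2, 0, 0, 0, 2, 0]

Z[0]=9
i=1: fresh scan; Z[1]=0
i=2: fresh scan; Z[2]=0
i=3: fresh scan; Z[3]=2 scan→box=[3,5)
i=4: min(r-i=1, Z[1]=0)=0; Z[4]=0
i=5: fresh scan; Z[5]=0
i=6: fresh scan; Z[6]=0
i=7: fresh scan; Z[7]=2 scan→box=[7,9)
i=8: min(r-i=1, Z[1]=0)=0; Z[8]=0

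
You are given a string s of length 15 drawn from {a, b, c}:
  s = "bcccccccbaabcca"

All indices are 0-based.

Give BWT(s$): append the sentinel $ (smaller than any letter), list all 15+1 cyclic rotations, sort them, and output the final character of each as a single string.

rank  rotation          last
    0  $bcccccccbaabcca  a
    1  a$bcccccccbaabcc  c
    2  aabcca$bcccccccb  b
    3  abcca$bcccccccba  a
    4  baabcca$bccccccc  c
    5  bcca$bcccccccbaa  a
    6  bcccccccbaabcca$  $
    7  ca$bcccccccbaabc  c
    8  cbaabcca$bcccccc  c
    9  cca$bcccccccbaab  b
   10  ccbaabcca$bccccc  c
   11  cccbaabcca$bcccc  c
   12  ccccbaabcca$bccc  c
   13  cccccbaabcca$bcc  c
   14  ccccccbaabcca$bc  c
   15  cccccccbaabcca$b  b

acbaca$ccbcccccb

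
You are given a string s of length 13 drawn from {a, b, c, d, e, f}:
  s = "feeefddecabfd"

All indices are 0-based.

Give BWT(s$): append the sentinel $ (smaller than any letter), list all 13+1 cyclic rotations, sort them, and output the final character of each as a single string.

dcaeffddfeebe$

rank  rotation        last
    0  $feeefddecabfd  d
    1  abfd$feeefddec  c
    2  bfd$feeefddeca  a
    3  cabfd$feeefdde  e
    4  d$feeefddecabf  f
    5  ddecabfd$feeef  f
    6  decabfd$feeefd  d
    7  ecabfd$feeefdd  d
    8  eeefddecabfd$f  f
    9  eefddecabfd$fe  e
   10  efddecabfd$fee  e
   11  fd$feeefddecab  b
   12  fddecabfd$feee  e
   13  feeefddecabfd$  $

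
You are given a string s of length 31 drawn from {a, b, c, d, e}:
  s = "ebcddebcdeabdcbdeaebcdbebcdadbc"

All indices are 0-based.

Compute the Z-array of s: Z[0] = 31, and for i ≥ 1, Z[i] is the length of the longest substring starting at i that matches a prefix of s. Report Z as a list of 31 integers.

[31, 0, 0, 0, 0, 4, 0, 0, 0, 1, 0, 0, 0, 0, 0, 0, 1, 0, 4, 0, 0, 0, 0, 4, 0, 0, 0, 0, 0, 0, 0]

Z[0]=31
i=1: fresh scan; Z[1]=0
i=2: fresh scan; Z[2]=0
i=3: fresh scan; Z[3]=0
i=4: fresh scan; Z[4]=0
i=5: fresh scan; Z[5]=4 extend→box=[5,9)
i=6: min(r-i=3, Z[1]=0)=0; Z[6]=0
i=7: min(r-i=2, Z[2]=0)=0; Z[7]=0
i=8: min(r-i=1, Z[3]=0)=0; Z[8]=0
i=9: fresh scan; Z[9]=1 extend→box=[9,10)
i=10: fresh scan; Z[10]=0
i=11: fresh scan; Z[11]=0
i=12: fresh scan; Z[12]=0
i=13: fresh scan; Z[13]=0
i=14: fresh scan; Z[14]=0
i=15: fresh scan; Z[15]=0
i=16: fresh scan; Z[16]=1 extend→box=[16,17)
i=17: fresh scan; Z[17]=0
i=18: fresh scan; Z[18]=4 extend→box=[18,22)
i=19: min(r-i=3, Z[1]=0)=0; Z[19]=0
i=20: min(r-i=2, Z[2]=0)=0; Z[20]=0
i=21: min(r-i=1, Z[3]=0)=0; Z[21]=0
i=22: fresh scan; Z[22]=0
i=23: fresh scan; Z[23]=4 extend→box=[23,27)
i=24: min(r-i=3, Z[1]=0)=0; Z[24]=0
i=25: min(r-i=2, Z[2]=0)=0; Z[25]=0
i=26: min(r-i=1, Z[3]=0)=0; Z[26]=0
i=27: fresh scan; Z[27]=0
i=28: fresh scan; Z[28]=0
i=29: fresh scan; Z[29]=0
i=30: fresh scan; Z[30]=0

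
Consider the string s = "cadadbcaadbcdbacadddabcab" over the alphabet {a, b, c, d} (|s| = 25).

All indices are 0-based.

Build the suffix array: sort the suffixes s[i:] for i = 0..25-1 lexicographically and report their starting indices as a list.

[7, 23, 20, 14, 1, 3, 8, 16, 24, 13, 5, 21, 10, 6, 22, 0, 15, 11, 19, 2, 12, 4, 9, 18, 17]

sorted suffixes:
  #0 SA[0]=7  'aadbcdbacadddabcab'
  #1 SA[1]=23  'ab'
  #2 SA[2]=20  'abcab'
  #3 SA[3]=14  'acadddabcab'
  #4 SA[4]=1  'adadbcaadbcdbacadddabcab'
  #5 SA[5]=3  'adbcaadbcdbacadddabcab'
  #6 SA[6]=8  'adbcdbacadddabcab'
  #7 SA[7]=16  'adddabcab'
  #8 SA[8]=24  'b'
  #9 SA[9]=13  'bacadddabcab'
  #10 SA[10]=5  'bcaadbcdbacadddabcab'
  #11 SA[11]=21  'bcab'
  #12 SA[12]=10  'bcdbacadddabcab'
  #13 SA[13]=6  'caadbcdbacadddabcab'
  #14 SA[14]=22  'cab'
  #15 SA[15]=0  'cadadbcaadbcdbacadddabcab'
  #16 SA[16]=15  'cadddabcab'
  #17 SA[17]=11  'cdbacadddabcab'
  #18 SA[18]=19  'dabcab'
  #19 SA[19]=2  'dadbcaadbcdbacadddabcab'
  #20 SA[20]=12  'dbacadddabcab'
  #21 SA[21]=4  'dbcaadbcdbacadddabcab'
  #22 SA[22]=9  'dbcdbacadddabcab'
  #23 SA[23]=18  'ddabcab'
  #24 SA[24]=17  'dddabcab'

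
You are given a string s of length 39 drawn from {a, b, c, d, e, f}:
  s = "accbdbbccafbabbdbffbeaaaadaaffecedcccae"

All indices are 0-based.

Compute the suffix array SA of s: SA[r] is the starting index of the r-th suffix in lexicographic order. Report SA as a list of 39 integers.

rank→(start, suffix):
  0 → (21, 'aaaadaaffecedcccae')
  1 → (22, 'aaadaaffecedcccae')
  2 → (23, 'aadaaffecedcccae')
  3 → (26, 'aaffecedcccae')
  4 → (12, 'abbdbffbeaaaadaaffecedcccae')
  5 → (0, 'accbdbbccafbabbdbffbeaaaadaaffecedcccae')
  6 → (24, 'adaaffecedcccae')
  7 → (37, 'ae')
  8 → (9, 'afbabbdbffbeaaaadaaffecedcccae')
  9 → (27, 'affecedcccae')
  10 → (11, 'babbdbffbeaaaadaaffecedcccae')
  11 → (5, 'bbccafbabbdbffbeaaaadaaffecedcccae')
  12 → (13, 'bbdbffbeaaaadaaffecedcccae')
  13 → (6, 'bccafbabbdbffbeaaaadaaffecedcccae')
  14 → (3, 'bdbbccafbabbdbffbeaaaadaaffecedcccae')
  15 → (14, 'bdbffbeaaaadaaffecedcccae')
  16 → (19, 'beaaaadaaffecedcccae')
  17 → (16, 'bffbeaaaadaaffecedcccae')
  18 → (36, 'cae')
  19 → (8, 'cafbabbdbffbeaaaadaaffecedcccae')
  20 → (2, 'cbdbbccafbabbdbffbeaaaadaaffecedcccae')
  21 → (35, 'ccae')
  22 → (7, 'ccafbabbdbffbeaaaadaaffecedcccae')
  23 → (1, 'ccbdbbccafbabbdbffbeaaaadaaffecedcccae')
  24 → (34, 'cccae')
  25 → (31, 'cedcccae')
  26 → (25, 'daaffecedcccae')
  27 → (4, 'dbbccafbabbdbffbeaaaadaaffecedcccae')
  28 → (15, 'dbffbeaaaadaaffecedcccae')
  29 → (33, 'dcccae')
  30 → (38, 'e')
  31 → (20, 'eaaaadaaffecedcccae')
  32 → (30, 'ecedcccae')
  33 → (32, 'edcccae')
  34 → (10, 'fbabbdbffbeaaaadaaffecedcccae')
  35 → (18, 'fbeaaaadaaffecedcccae')
  36 → (29, 'fecedcccae')
  37 → (17, 'ffbeaaaadaaffecedcccae')
  38 → (28, 'ffecedcccae')

[21, 22, 23, 26, 12, 0, 24, 37, 9, 27, 11, 5, 13, 6, 3, 14, 19, 16, 36, 8, 2, 35, 7, 1, 34, 31, 25, 4, 15, 33, 38, 20, 30, 32, 10, 18, 29, 17, 28]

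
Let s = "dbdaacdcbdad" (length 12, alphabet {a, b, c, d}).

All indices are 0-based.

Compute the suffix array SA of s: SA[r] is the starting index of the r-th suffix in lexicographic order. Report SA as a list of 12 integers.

sorted suffixes:
  #0 SA[0]=3  'aacdcbdad'
  #1 SA[1]=4  'acdcbdad'
  #2 SA[2]=10  'ad'
  #3 SA[3]=1  'bdaacdcbdad'
  #4 SA[4]=8  'bdad'
  #5 SA[5]=7  'cbdad'
  #6 SA[6]=5  'cdcbdad'
  #7 SA[7]=11  'd'
  #8 SA[8]=2  'daacdcbdad'
  #9 SA[9]=9  'dad'
  #10 SA[10]=0  'dbdaacdcbdad'
  #11 SA[11]=6  'dcbdad'

[3, 4, 10, 1, 8, 7, 5, 11, 2, 9, 0, 6]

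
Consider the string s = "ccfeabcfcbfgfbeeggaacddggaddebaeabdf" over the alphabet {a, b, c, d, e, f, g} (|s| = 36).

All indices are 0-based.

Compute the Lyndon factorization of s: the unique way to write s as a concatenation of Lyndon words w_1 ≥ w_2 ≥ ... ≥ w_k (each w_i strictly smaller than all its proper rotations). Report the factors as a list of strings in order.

["ccfe", "abcfcbfgfbeegg", "aacddggaddebaeabdf"]

emit factor 1: 'ccfe' (i=0, period=4)
emit factor 2: 'abcfcbfgfbeegg' (i=4, period=14)
emit factor 3: 'aacddggaddebaeabdf' (i=18, period=18)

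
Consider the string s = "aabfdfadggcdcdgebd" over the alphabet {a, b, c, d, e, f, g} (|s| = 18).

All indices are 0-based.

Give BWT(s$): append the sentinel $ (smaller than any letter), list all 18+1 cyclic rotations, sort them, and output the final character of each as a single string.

d$afeagdbcfcagdbgdd

rank  rotation             last
    0  $aabfdfadggcdcdgebd  d
    1  aabfdfadggcdcdgebd$  $
    2  abfdfadggcdcdgebd$a  a
    3  adggcdcdgebd$aabfdf  f
    4  bd$aabfdfadggcdcdge  e
    5  bfdfadggcdcdgebd$aa  a
    6  cdcdgebd$aabfdfadgg  g
    7  cdgebd$aabfdfadggcd  d
    8  d$aabfdfadggcdcdgeb  b
    9  dcdgebd$aabfdfadggc  c
   10  dfadggcdcdgebd$aabf  f
   11  dgebd$aabfdfadggcdc  c
   12  dggcdcdgebd$aabfdfa  a
   13  ebd$aabfdfadggcdcdg  g
   14  fadggcdcdgebd$aabfd  d
   15  fdfadggcdcdgebd$aab  b
   16  gcdcdgebd$aabfdfadg  g
   17  gebd$aabfdfadggcdcd  d
   18  ggcdcdgebd$aabfdfad  d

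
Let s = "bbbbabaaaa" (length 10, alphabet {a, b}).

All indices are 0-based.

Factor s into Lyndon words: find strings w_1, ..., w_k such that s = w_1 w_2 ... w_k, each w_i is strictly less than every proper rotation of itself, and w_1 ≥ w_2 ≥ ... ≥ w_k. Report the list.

emit factor 1: 'b' (i=0, period=1)
emit factor 2: 'b' (i=1, period=1)
emit factor 3: 'b' (i=2, period=1)
emit factor 4: 'b' (i=3, period=1)
emit factor 5: 'ab' (i=4, period=2)
emit factor 6: 'a' (i=6, period=1)
emit factor 7: 'a' (i=7, period=1)
emit factor 8: 'a' (i=8, period=1)
emit factor 9: 'a' (i=9, period=1)

["b", "b", "b", "b", "ab", "a", "a", "a", "a"]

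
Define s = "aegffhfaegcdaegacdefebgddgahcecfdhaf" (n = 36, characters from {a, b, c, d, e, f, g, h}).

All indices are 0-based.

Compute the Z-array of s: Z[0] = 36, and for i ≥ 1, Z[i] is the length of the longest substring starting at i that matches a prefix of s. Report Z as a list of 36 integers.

[36, 0, 0, 0, 0, 0, 0, 3, 0, 0, 0, 0, 3, 0, 0, 1, 0, 0, 0, 0, 0, 0, 0, 0, 0, 0, 1, 0, 0, 0, 0, 0, 0, 0, 1, 0]

Z[0]=36
i=1: i≥r, start 0; Z[1]=0
i=2: i≥r, start 0; Z[2]=0
i=3: i≥r, start 0; Z[3]=0
i=4: i≥r, start 0; Z[4]=0
i=5: i≥r, start 0; Z[5]=0
i=6: i≥r, start 0; Z[6]=0
i=7: i≥r, start 0; Z[7]=3 scan→box=[7,10)
i=8: min(r-i=2, Z[1]=0)=0; Z[8]=0
i=9: min(r-i=1, Z[2]=0)=0; Z[9]=0
i=10: i≥r, start 0; Z[10]=0
i=11: i≥r, start 0; Z[11]=0
i=12: i≥r, start 0; Z[12]=3 scan→box=[12,15)
i=13: min(r-i=2, Z[1]=0)=0; Z[13]=0
i=14: min(r-i=1, Z[2]=0)=0; Z[14]=0
i=15: i≥r, start 0; Z[15]=1 scan→box=[15,16)
i=16: i≥r, start 0; Z[16]=0
i=17: i≥r, start 0; Z[17]=0
i=18: i≥r, start 0; Z[18]=0
i=19: i≥r, start 0; Z[19]=0
i=20: i≥r, start 0; Z[20]=0
i=21: i≥r, start 0; Z[21]=0
i=22: i≥r, start 0; Z[22]=0
i=23: i≥r, start 0; Z[23]=0
i=24: i≥r, start 0; Z[24]=0
i=25: i≥r, start 0; Z[25]=0
i=26: i≥r, start 0; Z[26]=1 scan→box=[26,27)
i=27: i≥r, start 0; Z[27]=0
i=28: i≥r, start 0; Z[28]=0
i=29: i≥r, start 0; Z[29]=0
i=30: i≥r, start 0; Z[30]=0
i=31: i≥r, start 0; Z[31]=0
i=32: i≥r, start 0; Z[32]=0
i=33: i≥r, start 0; Z[33]=0
i=34: i≥r, start 0; Z[34]=1 scan→box=[34,35)
i=35: i≥r, start 0; Z[35]=0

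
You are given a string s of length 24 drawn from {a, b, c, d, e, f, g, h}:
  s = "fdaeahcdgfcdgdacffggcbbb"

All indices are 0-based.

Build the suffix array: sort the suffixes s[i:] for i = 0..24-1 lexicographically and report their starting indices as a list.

[14, 2, 4, 23, 22, 21, 20, 10, 6, 15, 13, 1, 11, 7, 3, 9, 0, 16, 17, 19, 12, 8, 18, 5]

rank | idx | suffix
   0 |  14 | acffggcbbb
   1 |   2 | aeahcdgfcdgdacffggcbbb
   2 |   4 | ahcdgfcdgdacffggcbbb
   3 |  23 | b
   4 |  22 | bb
   5 |  21 | bbb
   6 |  20 | cbbb
   7 |  10 | cdgdacffggcbbb
   8 |   6 | cdgfcdgdacffggcbbb
   9 |  15 | cffggcbbb
  10 |  13 | dacffggcbbb
  11 |   1 | daeahcdgfcdgdacffggcbbb
  12 |  11 | dgdacffggcbbb
  13 |   7 | dgfcdgdacffggcbbb
  14 |   3 | eahcdgfcdgdacffggcbbb
  15 |   9 | fcdgdacffggcbbb
  16 |   0 | fdaeahcdgfcdgdacffggcbbb
  17 |  16 | ffggcbbb
  18 |  17 | fggcbbb
  19 |  19 | gcbbb
  20 |  12 | gdacffggcbbb
  21 |   8 | gfcdgdacffggcbbb
  22 |  18 | ggcbbb
  23 |   5 | hcdgfcdgdacffggcbbb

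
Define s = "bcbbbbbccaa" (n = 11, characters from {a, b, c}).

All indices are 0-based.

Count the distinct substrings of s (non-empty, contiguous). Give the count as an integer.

rank | idx | suffix
   0 |  10 | a
   1 |   9 | aa
   2 |   2 | bbbbbccaa
   3 |   3 | bbbbccaa
   4 |   4 | bbbccaa
   5 |   5 | bbccaa
   6 |   0 | bcbbbbbccaa
   7 |   6 | bccaa
   8 |   8 | caa
   9 |   1 | cbbbbbccaa
  10 |   7 | ccaa

SA = [10, 9, 2, 3, 4, 5, 0, 6, 8, 1, 7]
i: (SA[i-1],SA[i]) lcp shared
  1: (10,9) 1 'a'
  2: (9,2) 0 ''
  3: (2,3) 4 'bbbb'
  4: (3,4) 3 'bbb'
  5: (4,5) 2 'bb'
  6: (5,0) 1 'b'
  7: (0,6) 2 'bc'
  8: (6,8) 0 ''
  9: (8,1) 1 'c'
  10: (1,7) 1 'c'

n(n+1)/2 = 11·12/2 = 66
Σ LCP = 0 + 1 + 0 + 4 + 3 + 2 + 1 + 2 + 0 + 1 + 1 = 15
distinct = 66 − 15 = 51

51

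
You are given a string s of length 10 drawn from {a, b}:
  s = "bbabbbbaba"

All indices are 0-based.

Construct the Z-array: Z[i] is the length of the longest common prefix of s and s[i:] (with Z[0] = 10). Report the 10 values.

[10, 1, 0, 2, 2, 4, 1, 0, 1, 0]

Z[0]=10
i=1: fresh scan; Z[1]=1 extend→box=[1,2)
i=2: fresh scan; Z[2]=0
i=3: fresh scan; Z[3]=2 extend→box=[3,5)
i=4: min(r-i=1, Z[1]=1)=1; Z[4]=2 extend→box=[4,6)
i=5: min(r-i=1, Z[1]=1)=1; Z[5]=4 extend→box=[5,9)
i=6: min(r-i=3, Z[1]=1)=1; Z[6]=1
i=7: min(r-i=2, Z[2]=0)=0; Z[7]=0
i=8: min(r-i=1, Z[3]=2)=1; Z[8]=1
i=9: fresh scan; Z[9]=0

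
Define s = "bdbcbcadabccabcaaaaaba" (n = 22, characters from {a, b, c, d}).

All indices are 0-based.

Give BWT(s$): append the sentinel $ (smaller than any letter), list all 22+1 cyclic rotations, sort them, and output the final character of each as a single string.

rank  rotation                 last
    0  $bdbcbcadabccabcaaaaaba  a
    1  a$bdbcbcadabccabcaaaaab  b
    2  aaaaaba$bdbcbcadabccabc  c
    3  aaaaba$bdbcbcadabccabca  a
    4  aaaba$bdbcbcadabccabcaa  a
    5  aaba$bdbcbcadabccabcaaa  a
    6  aba$bdbcbcadabccabcaaaa  a
    7  abcaaaaaba$bdbcbcadabcc  c
    8  abccabcaaaaaba$bdbcbcad  d
    9  adabccabcaaaaaba$bdbcbc  c
   10  ba$bdbcbcadabccabcaaaaa  a
   11  bcaaaaaba$bdbcbcadabcca  a
   12  bcadabccabcaaaaaba$bdbc  c
   13  bcbcadabccabcaaaaaba$bd  d
   14  bccabcaaaaaba$bdbcbcada  a
   15  bdbcbcadabccabcaaaaaba$  $
   16  caaaaaba$bdbcbcadabccab  b
   17  cabcaaaaaba$bdbcbcadabc  c
   18  cadabccabcaaaaaba$bdbcb  b
   19  cbcadabccabcaaaaaba$bdb  b
   20  ccabcaaaaaba$bdbcbcadab  b
   21  dabccabcaaaaaba$bdbcbca  a
   22  dbcbcadabccabcaaaaaba$b  b

abcaaaacdcaacda$bcbbbab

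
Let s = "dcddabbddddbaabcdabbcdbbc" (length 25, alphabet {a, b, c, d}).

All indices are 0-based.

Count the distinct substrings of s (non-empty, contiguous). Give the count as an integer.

sorted suffixes:
  #0 SA[0]=12  'aabcdabbcdbbc'
  #1 SA[1]=17  'abbcdbbc'
  #2 SA[2]=4  'abbddddbaabcdabbcdbbc'
  #3 SA[3]=13  'abcdabbcdbbc'
  #4 SA[4]=11  'baabcdabbcdbbc'
  #5 SA[5]=22  'bbc'
  #6 SA[6]=18  'bbcdbbc'
  #7 SA[7]=5  'bbddddbaabcdabbcdbbc'
  #8 SA[8]=23  'bc'
  #9 SA[9]=14  'bcdabbcdbbc'
  #10 SA[10]=19  'bcdbbc'
  #11 SA[11]=6  'bddddbaabcdabbcdbbc'
  #12 SA[12]=24  'c'
  #13 SA[13]=15  'cdabbcdbbc'
  #14 SA[14]=20  'cdbbc'
  #15 SA[15]=1  'cddabbddddbaabcdabbcdbbc'
  #16 SA[16]=16  'dabbcdbbc'
  #17 SA[17]=3  'dabbddddbaabcdabbcdbbc'
  #18 SA[18]=10  'dbaabcdabbcdbbc'
  #19 SA[19]=21  'dbbc'
  #20 SA[20]=0  'dcddabbddddbaabcdabbcdbbc'
  #21 SA[21]=2  'ddabbddddbaabcdabbcdbbc'
  #22 SA[22]=9  'ddbaabcdabbcdbbc'
  #23 SA[23]=8  'dddbaabcdabbcdbbc'
  #24 SA[24]=7  'ddddbaabcdabbcdbbc'

SA = [12, 17, 4, 13, 11, 22, 18, 5, 23, 14, 19, 6, 24, 15, 20, 1, 16, 3, 10, 21, 0, 2, 9, 8, 7]
i: (SA[i-1],SA[i]) lcp shared
  1: (12,17) 1 'a'
  2: (17,4) 3 'abb'
  3: (4,13) 2 'ab'
  4: (13,11) 0 ''
  5: (11,22) 1 'b'
  6: (22,18) 3 'bbc'
  7: (18,5) 2 'bb'
  8: (5,23) 1 'b'
  9: (23,14) 2 'bc'
  10: (14,19) 3 'bcd'
  11: (19,6) 1 'b'
  12: (6,24) 0 ''
  13: (24,15) 1 'c'
  14: (15,20) 2 'cd'
  15: (20,1) 2 'cd'
  16: (1,16) 0 ''
  17: (16,3) 4 'dabb'
  18: (3,10) 1 'd'
  19: (10,21) 2 'db'
  20: (21,0) 1 'd'
  21: (0,2) 1 'd'
  22: (2,9) 2 'dd'
  23: (9,8) 2 'dd'
  24: (8,7) 3 'ddd'

n(n+1)/2 = 25·26/2 = 325
Σ LCP = 0 + 1 + 3 + 2 + 0 + 1 + 3 + 2 + 1 + 2 + 3 + 1 + 0 + 1 + 2 + 2 + 0 + 4 + 1 + 2 + 1 + 1 + 2 + 2 + 3 = 40
distinct = 325 − 40 = 285

285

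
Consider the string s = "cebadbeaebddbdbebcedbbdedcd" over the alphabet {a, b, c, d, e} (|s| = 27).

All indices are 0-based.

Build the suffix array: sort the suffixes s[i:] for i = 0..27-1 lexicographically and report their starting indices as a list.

[3, 7, 2, 20, 16, 12, 9, 21, 5, 14, 25, 0, 17, 26, 19, 11, 4, 13, 24, 10, 22, 6, 1, 15, 8, 18, 23]

rank | idx | suffix
   0 |   3 | adbeaebddbdbebcedbbdedcd
   1 |   7 | aebddbdbebcedbbdedcd
   2 |   2 | badbeaebddbdbebcedbbdedcd
   3 |  20 | bbdedcd
   4 |  16 | bcedbbdedcd
   5 |  12 | bdbebcedbbdedcd
   6 |   9 | bddbdbebcedbbdedcd
   7 |  21 | bdedcd
   8 |   5 | beaebddbdbebcedbbdedcd
   9 |  14 | bebcedbbdedcd
  10 |  25 | cd
  11 |   0 | cebadbeaebddbdbebcedbbdedcd
  12 |  17 | cedbbdedcd
  13 |  26 | d
  14 |  19 | dbbdedcd
  15 |  11 | dbdbebcedbbdedcd
  16 |   4 | dbeaebddbdbebcedbbdedcd
  17 |  13 | dbebcedbbdedcd
  18 |  24 | dcd
  19 |  10 | ddbdbebcedbbdedcd
  20 |  22 | dedcd
  21 |   6 | eaebddbdbebcedbbdedcd
  22 |   1 | ebadbeaebddbdbebcedbbdedcd
  23 |  15 | ebcedbbdedcd
  24 |   8 | ebddbdbebcedbbdedcd
  25 |  18 | edbbdedcd
  26 |  23 | edcd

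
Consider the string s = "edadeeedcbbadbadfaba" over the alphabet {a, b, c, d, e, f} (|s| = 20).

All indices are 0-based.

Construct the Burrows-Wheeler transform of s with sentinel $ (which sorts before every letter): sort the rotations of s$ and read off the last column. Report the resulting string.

rank  rotation               last
    0  $edadeeedcbbadbadfaba  a
    1  a$edadeeedcbbadbadfab  b
    2  aba$edadeeedcbbadbadf  f
    3  adbadfaba$edadeeedcbb  b
    4  adeeedcbbadbadfaba$ed  d
    5  adfaba$edadeeedcbbadb  b
    6  ba$edadeeedcbbadbadfa  a
    7  badbadfaba$edadeeedcb  b
    8  badfaba$edadeeedcbbad  d
    9  bbadbadfaba$edadeeedc  c
   10  cbbadbadfaba$edadeeed  d
   11  dadeeedcbbadbadfaba$e  e
   12  dbadfaba$edadeeedcbba  a
   13  dcbbadbadfaba$edadeee  e
   14  deeedcbbadbadfaba$eda  a
   15  dfaba$edadeeedcbbadba  a
   16  edadeeedcbbadbadfaba$  $
   17  edcbbadbadfaba$edadee  e
   18  eedcbbadbadfaba$edade  e
   19  eeedcbbadbadfaba$edad  d
   20  faba$edadeeedcbbadbad  d

abfbdbabdcdeaeaa$eedd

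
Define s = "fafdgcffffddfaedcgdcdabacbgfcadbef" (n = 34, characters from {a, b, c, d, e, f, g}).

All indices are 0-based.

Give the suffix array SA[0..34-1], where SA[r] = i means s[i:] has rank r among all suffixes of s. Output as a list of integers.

rank→(start, suffix):
  0 → (21, 'abacbgfcadbef')
  1 → (23, 'acbgfcadbef')
  2 → (29, 'adbef')
  3 → (13, 'aedcgdcdabacbgfcadbef')
  4 → (1, 'afdgcffffddfaedcgdcdabacbgfcadbef')
  5 → (22, 'bacbgfcadbef')
  6 → (31, 'bef')
  7 → (25, 'bgfcadbef')
  8 → (28, 'cadbef')
  9 → (24, 'cbgfcadbef')
  10 → (19, 'cdabacbgfcadbef')
  11 → (5, 'cffffddfaedcgdcdabacbgfcadbef')
  12 → (16, 'cgdcdabacbgfcadbef')
  13 → (20, 'dabacbgfcadbef')
  14 → (30, 'dbef')
  15 → (18, 'dcdabacbgfcadbef')
  16 → (15, 'dcgdcdabacbgfcadbef')
  17 → (10, 'ddfaedcgdcdabacbgfcadbef')
  18 → (11, 'dfaedcgdcdabacbgfcadbef')
  19 → (3, 'dgcffffddfaedcgdcdabacbgfcadbef')
  20 → (14, 'edcgdcdabacbgfcadbef')
  21 → (32, 'ef')
  22 → (33, 'f')
  23 → (12, 'faedcgdcdabacbgfcadbef')
  24 → (0, 'fafdgcffffddfaedcgdcdabacbgfcadbef')
  25 → (27, 'fcadbef')
  26 → (9, 'fddfaedcgdcdabacbgfcadbef')
  27 → (2, 'fdgcffffddfaedcgdcdabacbgfcadbef')
  28 → (8, 'ffddfaedcgdcdabacbgfcadbef')
  29 → (7, 'fffddfaedcgdcdabacbgfcadbef')
  30 → (6, 'ffffddfaedcgdcdabacbgfcadbef')
  31 → (4, 'gcffffddfaedcgdcdabacbgfcadbef')
  32 → (17, 'gdcdabacbgfcadbef')
  33 → (26, 'gfcadbef')

[21, 23, 29, 13, 1, 22, 31, 25, 28, 24, 19, 5, 16, 20, 30, 18, 15, 10, 11, 3, 14, 32, 33, 12, 0, 27, 9, 2, 8, 7, 6, 4, 17, 26]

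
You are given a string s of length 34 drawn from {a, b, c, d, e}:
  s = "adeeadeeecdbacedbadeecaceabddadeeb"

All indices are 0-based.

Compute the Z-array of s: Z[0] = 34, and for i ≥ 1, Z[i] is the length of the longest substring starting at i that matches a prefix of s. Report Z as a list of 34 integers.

Z[0]=34
i=1: fresh scan; Z[1]=0
i=2: fresh scan; Z[2]=0
i=3: fresh scan; Z[3]=0
i=4: fresh scan; Z[4]=4 grow→box=[4,8)
i=5: min(r-i=3, Z[1]=0)=0; Z[5]=0
i=6: min(r-i=2, Z[2]=0)=0; Z[6]=0
i=7: min(r-i=1, Z[3]=0)=0; Z[7]=0
i=8: fresh scan; Z[8]=0
i=9: fresh scan; Z[9]=0
i=10: fresh scan; Z[10]=0
i=11: fresh scan; Z[11]=0
i=12: fresh scan; Z[12]=1 grow→box=[12,13)
i=13: fresh scan; Z[13]=0
i=14: fresh scan; Z[14]=0
i=15: fresh scan; Z[15]=0
i=16: fresh scan; Z[16]=0
i=17: fresh scan; Z[17]=4 grow→box=[17,21)
i=18: min(r-i=3, Z[1]=0)=0; Z[18]=0
i=19: min(r-i=2, Z[2]=0)=0; Z[19]=0
i=20: min(r-i=1, Z[3]=0)=0; Z[20]=0
i=21: fresh scan; Z[21]=0
i=22: fresh scan; Z[22]=1 grow→box=[22,23)
i=23: fresh scan; Z[23]=0
i=24: fresh scan; Z[24]=0
i=25: fresh scan; Z[25]=1 grow→box=[25,26)
i=26: fresh scan; Z[26]=0
i=27: fresh scan; Z[27]=0
i=28: fresh scan; Z[28]=0
i=29: fresh scan; Z[29]=4 grow→box=[29,33)
i=30: min(r-i=3, Z[1]=0)=0; Z[30]=0
i=31: min(r-i=2, Z[2]=0)=0; Z[31]=0
i=32: min(r-i=1, Z[3]=0)=0; Z[32]=0
i=33: fresh scan; Z[33]=0

[34, 0, 0, 0, 4, 0, 0, 0, 0, 0, 0, 0, 1, 0, 0, 0, 0, 4, 0, 0, 0, 0, 1, 0, 0, 1, 0, 0, 0, 4, 0, 0, 0, 0]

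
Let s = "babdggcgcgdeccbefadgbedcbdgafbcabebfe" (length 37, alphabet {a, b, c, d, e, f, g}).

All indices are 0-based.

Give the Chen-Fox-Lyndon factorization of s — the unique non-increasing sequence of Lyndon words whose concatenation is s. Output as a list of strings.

emit factor 1: 'b' (i=0, period=1)
emit factor 2: 'abdggcgcgdeccbefadgbedcbdgafbcabebfe' (i=1, period=36)

["b", "abdggcgcgdeccbefadgbedcbdgafbcabebfe"]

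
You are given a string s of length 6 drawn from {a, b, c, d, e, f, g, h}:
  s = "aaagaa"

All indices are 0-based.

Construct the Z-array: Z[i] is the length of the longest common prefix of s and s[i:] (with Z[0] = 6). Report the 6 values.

[6, 2, 1, 0, 2, 1]

Z[0]=6
i=1: fresh scan; Z[1]=2 extend→box=[1,3)
i=2: min(r-i=1, Z[1]=2)=1; Z[2]=1
i=3: fresh scan; Z[3]=0
i=4: fresh scan; Z[4]=2 extend→box=[4,6)
i=5: min(r-i=1, Z[1]=2)=1; Z[5]=1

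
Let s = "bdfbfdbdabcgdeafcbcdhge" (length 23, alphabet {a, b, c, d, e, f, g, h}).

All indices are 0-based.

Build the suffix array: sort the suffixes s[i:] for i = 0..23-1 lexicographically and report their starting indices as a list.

[8, 14, 17, 9, 6, 0, 3, 16, 18, 10, 7, 5, 12, 1, 19, 22, 13, 2, 15, 4, 11, 21, 20]

sorted suffixes:
  #0 SA[0]=8  'abcgdeafcbcdhge'
  #1 SA[1]=14  'afcbcdhge'
  #2 SA[2]=17  'bcdhge'
  #3 SA[3]=9  'bcgdeafcbcdhge'
  #4 SA[4]=6  'bdabcgdeafcbcdhge'
  #5 SA[5]=0  'bdfbfdbdabcgdeafcbcdhge'
  #6 SA[6]=3  'bfdbdabcgdeafcbcdhge'
  #7 SA[7]=16  'cbcdhge'
  #8 SA[8]=18  'cdhge'
  #9 SA[9]=10  'cgdeafcbcdhge'
  #10 SA[10]=7  'dabcgdeafcbcdhge'
  #11 SA[11]=5  'dbdabcgdeafcbcdhge'
  #12 SA[12]=12  'deafcbcdhge'
  #13 SA[13]=1  'dfbfdbdabcgdeafcbcdhge'
  #14 SA[14]=19  'dhge'
  #15 SA[15]=22  'e'
  #16 SA[16]=13  'eafcbcdhge'
  #17 SA[17]=2  'fbfdbdabcgdeafcbcdhge'
  #18 SA[18]=15  'fcbcdhge'
  #19 SA[19]=4  'fdbdabcgdeafcbcdhge'
  #20 SA[20]=11  'gdeafcbcdhge'
  #21 SA[21]=21  'ge'
  #22 SA[22]=20  'hge'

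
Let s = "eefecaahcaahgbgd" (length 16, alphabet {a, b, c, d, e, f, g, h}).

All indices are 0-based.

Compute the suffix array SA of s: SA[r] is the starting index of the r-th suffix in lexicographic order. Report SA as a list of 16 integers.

[5, 9, 6, 10, 13, 4, 8, 15, 3, 0, 1, 2, 12, 14, 7, 11]

rank→(start, suffix):
  0 → (5, 'aahcaahgbgd')
  1 → (9, 'aahgbgd')
  2 → (6, 'ahcaahgbgd')
  3 → (10, 'ahgbgd')
  4 → (13, 'bgd')
  5 → (4, 'caahcaahgbgd')
  6 → (8, 'caahgbgd')
  7 → (15, 'd')
  8 → (3, 'ecaahcaahgbgd')
  9 → (0, 'eefecaahcaahgbgd')
  10 → (1, 'efecaahcaahgbgd')
  11 → (2, 'fecaahcaahgbgd')
  12 → (12, 'gbgd')
  13 → (14, 'gd')
  14 → (7, 'hcaahgbgd')
  15 → (11, 'hgbgd')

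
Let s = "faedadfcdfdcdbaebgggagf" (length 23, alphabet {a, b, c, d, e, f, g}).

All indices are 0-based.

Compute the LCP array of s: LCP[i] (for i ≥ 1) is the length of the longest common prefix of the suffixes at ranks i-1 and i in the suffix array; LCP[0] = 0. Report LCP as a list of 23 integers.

rank | idx | suffix
   0 |   4 | adfcdfdcdbaebgggagf
   1 |  14 | aebgggagf
   2 |   1 | aedadfcdfdcdbaebgggagf
   3 |  20 | agf
   4 |  13 | baebgggagf
   5 |  16 | bgggagf
   6 |  11 | cdbaebgggagf
   7 |   7 | cdfdcdbaebgggagf
   8 |   3 | dadfcdfdcdbaebgggagf
   9 |  12 | dbaebgggagf
  10 |  10 | dcdbaebgggagf
  11 |   5 | dfcdfdcdbaebgggagf
  12 |   8 | dfdcdbaebgggagf
  13 |  15 | ebgggagf
  14 |   2 | edadfcdfdcdbaebgggagf
  15 |  22 | f
  16 |   0 | faedadfcdfdcdbaebgggagf
  17 |   6 | fcdfdcdbaebgggagf
  18 |   9 | fdcdbaebgggagf
  19 |  19 | gagf
  20 |  21 | gf
  21 |  18 | ggagf
  22 |  17 | gggagf

SA = [4, 14, 1, 20, 13, 16, 11, 7, 3, 12, 10, 5, 8, 15, 2, 22, 0, 6, 9, 19, 21, 18, 17]
[i] adj suffixes → lcp
  [1] 4/14 → 1 ('a')
  [2] 14/1 → 2 ('ae')
  [3] 1/20 → 1 ('a')
  [4] 20/13 → 0 ('')
  [5] 13/16 → 1 ('b')
  [6] 16/11 → 0 ('')
  [7] 11/7 → 2 ('cd')
  [8] 7/3 → 0 ('')
  [9] 3/12 → 1 ('d')
  [10] 12/10 → 1 ('d')
  [11] 10/5 → 1 ('d')
  [12] 5/8 → 2 ('df')
  [13] 8/15 → 0 ('')
  [14] 15/2 → 1 ('e')
  [15] 2/22 → 0 ('')
  [16] 22/0 → 1 ('f')
  [17] 0/6 → 1 ('f')
  [18] 6/9 → 1 ('f')
  [19] 9/19 → 0 ('')
  [20] 19/21 → 1 ('g')
  [21] 21/18 → 1 ('g')
  [22] 18/17 → 2 ('gg')

[0, 1, 2, 1, 0, 1, 0, 2, 0, 1, 1, 1, 2, 0, 1, 0, 1, 1, 1, 0, 1, 1, 2]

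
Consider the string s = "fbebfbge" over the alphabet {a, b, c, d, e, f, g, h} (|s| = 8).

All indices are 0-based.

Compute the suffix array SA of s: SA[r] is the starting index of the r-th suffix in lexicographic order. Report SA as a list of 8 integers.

rank | idx | suffix
   0 |   1 | bebfbge
   1 |   3 | bfbge
   2 |   5 | bge
   3 |   7 | e
   4 |   2 | ebfbge
   5 |   0 | fbebfbge
   6 |   4 | fbge
   7 |   6 | ge

[1, 3, 5, 7, 2, 0, 4, 6]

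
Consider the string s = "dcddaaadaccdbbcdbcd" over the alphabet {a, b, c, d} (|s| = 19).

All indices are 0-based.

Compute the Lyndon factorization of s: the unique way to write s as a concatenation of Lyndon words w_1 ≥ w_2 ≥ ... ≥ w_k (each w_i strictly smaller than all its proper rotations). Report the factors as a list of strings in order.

["d", "cdd", "aaadaccdbbcdbcd"]

emit factor 1: 'd' (i=0, period=1)
emit factor 2: 'cdd' (i=1, period=3)
emit factor 3: 'aaadaccdbbcdbcd' (i=4, period=15)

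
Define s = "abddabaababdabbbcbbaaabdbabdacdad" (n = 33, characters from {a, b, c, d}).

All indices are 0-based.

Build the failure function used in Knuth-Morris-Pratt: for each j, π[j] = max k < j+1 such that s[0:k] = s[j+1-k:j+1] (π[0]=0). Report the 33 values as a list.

[0, 0, 0, 0, 1, 2, 1, 1, 2, 1, 2, 3, 1, 2, 0, 0, 0, 0, 0, 1, 1, 1, 2, 3, 0, 1, 2, 3, 1, 0, 0, 1, 0]

π[0] = 0
j=1 s[j]='b': π[1]=0 (border '')
j=2 s[j]='d': π[2]=0 (border '')
j=3 s[j]='d': π[3]=0 (border '')
j=4 s[j]='a': π[4]=1 (border 'a')
j=5 s[j]='b': π[5]=2 (border 'ab')
j=6 s[j]='a': k: 2→0; π[6]=1 (border 'a')
j=7 s[j]='a': k: 1→0; π[7]=1 (border 'a')
j=8 s[j]='b': π[8]=2 (border 'ab')
j=9 s[j]='a': k: 2→0; π[9]=1 (border 'a')
j=10 s[j]='b': π[10]=2 (border 'ab')
j=11 s[j]='d': π[11]=3 (border 'abd')
j=12 s[j]='a': k: 3→0; π[12]=1 (border 'a')
j=13 s[j]='b': π[13]=2 (border 'ab')
j=14 s[j]='b': k: 2→0; π[14]=0 (border '')
j=15 s[j]='b': π[15]=0 (border '')
j=16 s[j]='c': π[16]=0 (border '')
j=17 s[j]='b': π[17]=0 (border '')
j=18 s[j]='b': π[18]=0 (border '')
j=19 s[j]='a': π[19]=1 (border 'a')
j=20 s[j]='a': k: 1→0; π[20]=1 (border 'a')
j=21 s[j]='a': k: 1→0; π[21]=1 (border 'a')
j=22 s[j]='b': π[22]=2 (border 'ab')
j=23 s[j]='d': π[23]=3 (border 'abd')
j=24 s[j]='b': k: 3→0; π[24]=0 (border '')
j=25 s[j]='a': π[25]=1 (border 'a')
j=26 s[j]='b': π[26]=2 (border 'ab')
j=27 s[j]='d': π[27]=3 (border 'abd')
j=28 s[j]='a': k: 3→0; π[28]=1 (border 'a')
j=29 s[j]='c': k: 1→0; π[29]=0 (border '')
j=30 s[j]='d': π[30]=0 (border '')
j=31 s[j]='a': π[31]=1 (border 'a')
j=32 s[j]='d': k: 1→0; π[32]=0 (border '')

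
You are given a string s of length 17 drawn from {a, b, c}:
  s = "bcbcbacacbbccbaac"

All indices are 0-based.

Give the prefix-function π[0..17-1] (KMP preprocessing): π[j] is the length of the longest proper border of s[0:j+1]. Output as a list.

π[0] = 0
j=1 s[j]='c': π[1]=0 (border '')
j=2 s[j]='b': π[2]=1 (border 'b')
j=3 s[j]='c': π[3]=2 (border 'bc')
j=4 s[j]='b': π[4]=3 (border 'bcb')
j=5 s[j]='a': k: 3→1→0; π[5]=0 (border '')
j=6 s[j]='c': π[6]=0 (border '')
j=7 s[j]='a': π[7]=0 (border '')
j=8 s[j]='c': π[8]=0 (border '')
j=9 s[j]='b': π[9]=1 (border 'b')
j=10 s[j]='b': k: 1→0; π[10]=1 (border 'b')
j=11 s[j]='c': π[11]=2 (border 'bc')
j=12 s[j]='c': k: 2→0; π[12]=0 (border '')
j=13 s[j]='b': π[13]=1 (border 'b')
j=14 s[j]='a': k: 1→0; π[14]=0 (border '')
j=15 s[j]='a': π[15]=0 (border '')
j=16 s[j]='c': π[16]=0 (border '')

[0, 0, 1, 2, 3, 0, 0, 0, 0, 1, 1, 2, 0, 1, 0, 0, 0]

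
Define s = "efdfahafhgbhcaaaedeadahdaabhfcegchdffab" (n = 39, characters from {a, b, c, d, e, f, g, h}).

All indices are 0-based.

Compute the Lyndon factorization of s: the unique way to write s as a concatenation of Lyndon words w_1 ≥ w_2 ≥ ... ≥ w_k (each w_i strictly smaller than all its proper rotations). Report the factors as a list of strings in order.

emit factor 1: 'ef' (i=0, period=2)
emit factor 2: 'df' (i=2, period=2)
emit factor 3: 'ah' (i=4, period=2)
emit factor 4: 'afhgbhc' (i=6, period=7)
emit factor 5: 'aaaedeadahdaabhfcegchdffab' (i=13, period=26)

["ef", "df", "ah", "afhgbhc", "aaaedeadahdaabhfcegchdffab"]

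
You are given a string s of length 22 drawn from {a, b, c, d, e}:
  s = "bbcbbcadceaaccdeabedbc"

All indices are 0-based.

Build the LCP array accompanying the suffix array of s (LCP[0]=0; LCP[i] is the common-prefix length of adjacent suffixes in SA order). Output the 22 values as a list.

[0, 1, 1, 1, 0, 3, 1, 2, 2, 1, 0, 1, 1, 1, 1, 1, 0, 1, 1, 0, 2, 1]

sorted suffixes:
  #0 SA[0]=10  'aaccdeabedbc'
  #1 SA[1]=16  'abedbc'
  #2 SA[2]=11  'accdeabedbc'
  #3 SA[3]=6  'adceaaccdeabedbc'
  #4 SA[4]=3  'bbcadceaaccdeabedbc'
  #5 SA[5]=0  'bbcbbcadceaaccdeabedbc'
  #6 SA[6]=20  'bc'
  #7 SA[7]=4  'bcadceaaccdeabedbc'
  #8 SA[8]=1  'bcbbcadceaaccdeabedbc'
  #9 SA[9]=17  'bedbc'
  #10 SA[10]=21  'c'
  #11 SA[11]=5  'cadceaaccdeabedbc'
  #12 SA[12]=2  'cbbcadceaaccdeabedbc'
  #13 SA[13]=12  'ccdeabedbc'
  #14 SA[14]=13  'cdeabedbc'
  #15 SA[15]=8  'ceaaccdeabedbc'
  #16 SA[16]=19  'dbc'
  #17 SA[17]=7  'dceaaccdeabedbc'
  #18 SA[18]=14  'deabedbc'
  #19 SA[19]=9  'eaaccdeabedbc'
  #20 SA[20]=15  'eabedbc'
  #21 SA[21]=18  'edbc'

SA = [10, 16, 11, 6, 3, 0, 20, 4, 1, 17, 21, 5, 2, 12, 13, 8, 19, 7, 14, 9, 15, 18]
rank  pair      lcp
   1  s[10:],s[16:]  1  'a'
   2  s[16:],s[11:]  1  'a'
   3  s[11:],s[6:]  1  'a'
   4  s[6:],s[3:]  0  ''
   5  s[3:],s[0:]  3  'bbc'
   6  s[0:],s[20:]  1  'b'
   7  s[20:],s[4:]  2  'bc'
   8  s[4:],s[1:]  2  'bc'
   9  s[1:],s[17:]  1  'b'
  10  s[17:],s[21:]  0  ''
  11  s[21:],s[5:]  1  'c'
  12  s[5:],s[2:]  1  'c'
  13  s[2:],s[12:]  1  'c'
  14  s[12:],s[13:]  1  'c'
  15  s[13:],s[8:]  1  'c'
  16  s[8:],s[19:]  0  ''
  17  s[19:],s[7:]  1  'd'
  18  s[7:],s[14:]  1  'd'
  19  s[14:],s[9:]  0  ''
  20  s[9:],s[15:]  2  'ea'
  21  s[15:],s[18:]  1  'e'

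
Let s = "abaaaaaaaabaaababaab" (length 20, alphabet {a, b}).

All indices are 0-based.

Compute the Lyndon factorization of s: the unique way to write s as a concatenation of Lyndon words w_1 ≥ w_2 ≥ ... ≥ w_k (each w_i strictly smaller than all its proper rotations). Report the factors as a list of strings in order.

emit factor 1: 'ab' (i=0, period=2)
emit factor 2: 'aaaaaaaabaaababaab' (i=2, period=18)

["ab", "aaaaaaaabaaababaab"]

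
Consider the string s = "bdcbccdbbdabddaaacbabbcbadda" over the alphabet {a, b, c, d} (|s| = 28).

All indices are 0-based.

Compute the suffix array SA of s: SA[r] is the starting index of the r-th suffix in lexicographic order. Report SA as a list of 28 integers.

[27, 14, 15, 19, 10, 16, 24, 18, 23, 20, 7, 21, 3, 8, 0, 11, 17, 22, 2, 4, 5, 26, 13, 9, 6, 1, 25, 12]

rank | idx | suffix
   0 |  27 | a
   1 |  14 | aaacbabbcbadda
   2 |  15 | aacbabbcbadda
   3 |  19 | abbcbadda
   4 |  10 | abddaaacbabbcbadda
   5 |  16 | acbabbcbadda
   6 |  24 | adda
   7 |  18 | babbcbadda
   8 |  23 | badda
   9 |  20 | bbcbadda
  10 |   7 | bbdabddaaacbabbcbadda
  11 |  21 | bcbadda
  12 |   3 | bccdbbdabddaaacbabbcbadda
  13 |   8 | bdabddaaacbabbcbadda
  14 |   0 | bdcbccdbbdabddaaacbabbcbadda
  15 |  11 | bddaaacbabbcbadda
  16 |  17 | cbabbcbadda
  17 |  22 | cbadda
  18 |   2 | cbccdbbdabddaaacbabbcbadda
  19 |   4 | ccdbbdabddaaacbabbcbadda
  20 |   5 | cdbbdabddaaacbabbcbadda
  21 |  26 | da
  22 |  13 | daaacbabbcbadda
  23 |   9 | dabddaaacbabbcbadda
  24 |   6 | dbbdabddaaacbabbcbadda
  25 |   1 | dcbccdbbdabddaaacbabbcbadda
  26 |  25 | dda
  27 |  12 | ddaaacbabbcbadda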